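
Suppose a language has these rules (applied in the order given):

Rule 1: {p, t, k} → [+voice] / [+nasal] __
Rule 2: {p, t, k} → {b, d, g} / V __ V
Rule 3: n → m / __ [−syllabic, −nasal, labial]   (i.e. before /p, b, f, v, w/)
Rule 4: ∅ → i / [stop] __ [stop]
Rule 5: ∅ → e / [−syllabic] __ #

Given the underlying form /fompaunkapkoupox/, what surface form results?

fombaungapikouboxe

Rule 1 (post-nasal voicing): /p/ is a voiceless stop immediately after the nasal /m/, so it voices to [b]. /k/ is a voiceless stop immediately after the nasal /n/, so it voices to [g]. /fompaunkapkoupox/ → fombaungapkoupox.
Rule 2 (intervocalic voicing): /p/ is a voiceless stop between vowels /u/ and /o/, so it voices to [b]. /fombaungapkoupox/ → fombaungapkoubox.
Rule 3 (nasal place assimilation): no segment meets the environment; /fombaungapkoubox/ is unchanged.
Rule 4 (stop-cluster i-epenthesis): /p/ and /k/ form a stop–stop cluster, so [i] is inserted between them. /fombaungapkoubox/ → fombaungapikoubox.
Rule 5 (final e-epenthesis): the form ends in the consonant /x/, so [e] is inserted word-finally. /fombaungapikoubox/ → fombaungapikouboxe.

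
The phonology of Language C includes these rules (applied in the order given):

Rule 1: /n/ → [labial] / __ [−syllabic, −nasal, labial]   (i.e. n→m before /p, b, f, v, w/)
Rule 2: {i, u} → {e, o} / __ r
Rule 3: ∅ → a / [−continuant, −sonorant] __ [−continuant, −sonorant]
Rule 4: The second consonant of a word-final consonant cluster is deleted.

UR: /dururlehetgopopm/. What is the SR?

Rule 1 (nasal place assimilation): no segment meets the environment; /dururlehetgopopm/ is unchanged.
Rule 2 (pre-rhotic lowering): /u/ is a high vowel immediately before /r/, so it lowers to [o]. /u/ is a high vowel immediately before /r/, so it lowers to [o]. /dururlehetgopopm/ → dororlehetgopopm.
Rule 3 (stop-cluster a-epenthesis): /t/ and /g/ form a stop–stop cluster, so [a] is inserted between them. /dororlehetgopopm/ → dororlehetagopopm.
Rule 4 (final cluster simplification): /m/ is the second consonant of a word-final cluster /pm/, so it deletes. /dororlehetagopopm/ → dororlehetagopop.

dororlehetagopop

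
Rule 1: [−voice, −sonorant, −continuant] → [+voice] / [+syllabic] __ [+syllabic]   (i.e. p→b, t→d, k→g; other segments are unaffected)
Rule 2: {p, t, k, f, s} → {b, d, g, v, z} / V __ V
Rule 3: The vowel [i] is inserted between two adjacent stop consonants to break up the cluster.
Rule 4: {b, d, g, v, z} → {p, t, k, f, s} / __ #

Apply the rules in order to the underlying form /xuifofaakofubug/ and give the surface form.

Rule 1 (intervocalic voicing): /k/ is a voiceless stop between vowels /a/ and /o/, so it voices to [g]. /xuifofaakofubug/ → xuifofaagofubug.
Rule 2 (intervocalic voicing): /f/ is a voiceless obstruent between vowels /i/ and /o/, so it voices to [v]. /f/ is a voiceless obstruent between vowels /o/ and /a/, so it voices to [v]. /f/ is a voiceless obstruent between vowels /o/ and /u/, so it voices to [v]. /xuifofaagofubug/ → xuivovaagovubug.
Rule 3 (stop-cluster i-epenthesis): no segment meets the environment; /xuivovaagovubug/ is unchanged.
Rule 4 (final devoicing): /g/ is a voiced obstruent in word-final position, so it devoices to [k]. /xuivovaagovubug/ → xuivovaagovubuk.

xuivovaagovubuk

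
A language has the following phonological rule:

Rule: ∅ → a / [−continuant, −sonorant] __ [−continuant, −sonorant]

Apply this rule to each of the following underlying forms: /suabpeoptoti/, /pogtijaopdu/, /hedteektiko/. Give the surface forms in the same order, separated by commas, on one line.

suabapeopatoti, pogatijaopadu, hedateekatiko

/suabpeoptoti/: /b/ and /p/ form a stop–stop cluster, so [a] is inserted between them. /p/ and /t/ form a stop–stop cluster, so [a] is inserted between them. → [suabapeopatoti].
/pogtijaopdu/: /g/ and /t/ form a stop–stop cluster, so [a] is inserted between them. /p/ and /d/ form a stop–stop cluster, so [a] is inserted between them. → [pogatijaopadu].
/hedteektiko/: /d/ and /t/ form a stop–stop cluster, so [a] is inserted between them. /k/ and /t/ form a stop–stop cluster, so [a] is inserted between them. → [hedateekatiko].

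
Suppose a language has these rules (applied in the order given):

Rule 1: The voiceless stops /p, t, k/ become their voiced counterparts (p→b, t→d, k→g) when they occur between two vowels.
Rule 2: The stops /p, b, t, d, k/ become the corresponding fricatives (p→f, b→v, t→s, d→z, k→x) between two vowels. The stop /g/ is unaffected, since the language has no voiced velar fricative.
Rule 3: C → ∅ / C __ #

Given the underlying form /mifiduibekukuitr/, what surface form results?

Rule 1 (intervocalic voicing): /k/ is a voiceless stop between vowels /e/ and /u/, so it voices to [g]. /k/ is a voiceless stop between vowels /u/ and /u/, so it voices to [g]. /mifiduibekukuitr/ → mifiduibeguguitr.
Rule 2 (intervocalic spirantization): /d/ is a stop between vowels /i/ and /u/, so it spirantizes to the fricative [z]. /b/ is a stop between vowels /i/ and /e/, so it spirantizes to the fricative [v]. /mifiduibeguguitr/ → mifizuiveguguitr.
Rule 3 (final cluster simplification): /r/ is the second consonant of a word-final cluster /tr/, so it deletes. /mifizuiveguguitr/ → mifizuiveguguit.

mifizuiveguguit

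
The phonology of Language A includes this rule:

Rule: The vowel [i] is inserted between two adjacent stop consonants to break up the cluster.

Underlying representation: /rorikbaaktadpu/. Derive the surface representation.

rorikibaakitadipu

/k/ and /b/ form a stop–stop cluster, so [i] is inserted between them.
/k/ and /t/ form a stop–stop cluster, so [i] is inserted between them.
/d/ and /p/ form a stop–stop cluster, so [i] is inserted between them.
Surface form: [rorikibaakitadipu].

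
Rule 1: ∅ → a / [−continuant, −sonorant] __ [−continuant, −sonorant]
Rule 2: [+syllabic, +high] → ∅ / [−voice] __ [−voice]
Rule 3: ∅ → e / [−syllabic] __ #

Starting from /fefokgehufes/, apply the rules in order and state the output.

Rule 1 (stop-cluster a-epenthesis): /k/ and /g/ form a stop–stop cluster, so [a] is inserted between them. /fefokgehufes/ → fefokagehufes.
Rule 2 (high vowel syncope): /u/ is a high vowel flanked by voiceless consonants /h/ and /f/, so it deletes. /fefokagehufes/ → fefokagehfes.
Rule 3 (final e-epenthesis): the form ends in the consonant /s/, so [e] is inserted word-finally. /fefokagehfes/ → fefokagehfese.

fefokagehfese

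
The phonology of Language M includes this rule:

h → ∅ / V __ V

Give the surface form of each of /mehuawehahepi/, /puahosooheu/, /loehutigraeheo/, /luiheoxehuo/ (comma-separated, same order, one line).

meuaweaepi, puaosooeu, loeutigraeeo, luieoxeuo

/mehuawehahepi/: /h/ occurs between vowels /e/ and /u/, so it deletes. /h/ occurs between vowels /e/ and /a/, so it deletes. /h/ occurs between vowels /a/ and /e/, so it deletes. → [meuaweaepi].
/puahosooheu/: /h/ occurs between vowels /a/ and /o/, so it deletes. /h/ occurs between vowels /o/ and /e/, so it deletes. → [puaosooeu].
/loehutigraeheo/: /h/ occurs between vowels /e/ and /u/, so it deletes. /h/ occurs between vowels /e/ and /e/, so it deletes. → [loeutigraeeo].
/luiheoxehuo/: /h/ occurs between vowels /i/ and /e/, so it deletes. /h/ occurs between vowels /e/ and /u/, so it deletes. → [luieoxeuo].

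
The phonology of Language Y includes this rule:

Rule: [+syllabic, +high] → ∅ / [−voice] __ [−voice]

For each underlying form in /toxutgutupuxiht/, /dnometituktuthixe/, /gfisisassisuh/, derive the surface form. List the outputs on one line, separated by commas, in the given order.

/toxutgutupuxiht/: /u/ is a high vowel flanked by voiceless consonants /x/ and /t/, so it deletes. /u/ is a high vowel flanked by voiceless consonants /t/ and /p/, so it deletes. /u/ is a high vowel flanked by voiceless consonants /p/ and /x/, so it deletes. /i/ is a high vowel flanked by voiceless consonants /x/ and /h/, so it deletes. → [toxtgutpxht].
/dnometituktuthixe/: /i/ is a high vowel flanked by voiceless consonants /t/ and /t/, so it deletes. /u/ is a high vowel flanked by voiceless consonants /t/ and /k/, so it deletes. /u/ is a high vowel flanked by voiceless consonants /t/ and /t/, so it deletes. /i/ is a high vowel flanked by voiceless consonants /h/ and /x/, so it deletes. → [dnomettktthxe].
/gfisisassisuh/: /i/ is a high vowel flanked by voiceless consonants /f/ and /s/, so it deletes. /i/ is a high vowel flanked by voiceless consonants /s/ and /s/, so it deletes. /i/ is a high vowel flanked by voiceless consonants /s/ and /s/, so it deletes. /u/ is a high vowel flanked by voiceless consonants /s/ and /h/, so it deletes. → [gfssasssh].

toxtgutpxht, dnomettktthxe, gfssasssh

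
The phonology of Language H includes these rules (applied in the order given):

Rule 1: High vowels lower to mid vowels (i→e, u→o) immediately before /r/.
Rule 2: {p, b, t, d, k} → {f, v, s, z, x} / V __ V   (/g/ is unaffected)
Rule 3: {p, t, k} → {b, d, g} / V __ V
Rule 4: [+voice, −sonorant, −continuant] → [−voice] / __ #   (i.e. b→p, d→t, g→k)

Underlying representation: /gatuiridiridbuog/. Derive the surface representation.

gasuerizeridbuok

Rule 1 (pre-rhotic lowering): /i/ is a high vowel immediately before /r/, so it lowers to [e]. /i/ is a high vowel immediately before /r/, so it lowers to [e]. /gatuiridiridbuog/ → gatuerideridbuog.
Rule 2 (intervocalic spirantization): /t/ is a stop between vowels /a/ and /u/, so it spirantizes to the fricative [s]. /d/ is a stop between vowels /i/ and /e/, so it spirantizes to the fricative [z]. /gatuerideridbuog/ → gasuerizeridbuog.
Rule 3 (intervocalic voicing): no segment meets the environment; /gasuerizeridbuog/ is unchanged.
Rule 4 (final devoicing): /g/ is a voiced stop in word-final position, so it devoices to [k]. /gasuerizeridbuog/ → gasuerizeridbuok.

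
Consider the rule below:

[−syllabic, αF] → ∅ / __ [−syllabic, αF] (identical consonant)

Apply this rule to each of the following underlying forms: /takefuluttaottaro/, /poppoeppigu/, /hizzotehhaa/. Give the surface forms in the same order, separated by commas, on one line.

takefulutaotaro, popoepigu, hizotehaa

/takefuluttaottaro/: /tt/ is a geminate; the first /t/ deletes. /tt/ is a geminate; the first /t/ deletes. → [takefulutaotaro].
/poppoeppigu/: /pp/ is a geminate; the first /p/ deletes. /pp/ is a geminate; the first /p/ deletes. → [popoepigu].
/hizzotehhaa/: /zz/ is a geminate; the first /z/ deletes. /hh/ is a geminate; the first /h/ deletes. → [hizotehaa].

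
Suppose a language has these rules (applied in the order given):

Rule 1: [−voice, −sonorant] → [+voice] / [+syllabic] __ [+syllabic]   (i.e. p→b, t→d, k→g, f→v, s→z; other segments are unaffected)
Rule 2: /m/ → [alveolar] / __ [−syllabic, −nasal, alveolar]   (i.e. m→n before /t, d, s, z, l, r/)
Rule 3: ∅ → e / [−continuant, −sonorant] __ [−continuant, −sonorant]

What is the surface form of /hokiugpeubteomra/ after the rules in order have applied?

Rule 1 (intervocalic voicing): /k/ is a voiceless obstruent between vowels /o/ and /i/, so it voices to [g]. /hokiugpeubteomra/ → hogiugpeubteomra.
Rule 2 (nasal place assimilation): /m/ precedes the alveolar consonant /r/, so it assimilates in place to [n]. /hogiugpeubteomra/ → hogiugpeubteonra.
Rule 3 (stop-cluster e-epenthesis): /g/ and /p/ form a stop–stop cluster, so [e] is inserted between them. /b/ and /t/ form a stop–stop cluster, so [e] is inserted between them. /hogiugpeubteonra/ → hogiugepeubeteonra.

hogiugepeubeteonra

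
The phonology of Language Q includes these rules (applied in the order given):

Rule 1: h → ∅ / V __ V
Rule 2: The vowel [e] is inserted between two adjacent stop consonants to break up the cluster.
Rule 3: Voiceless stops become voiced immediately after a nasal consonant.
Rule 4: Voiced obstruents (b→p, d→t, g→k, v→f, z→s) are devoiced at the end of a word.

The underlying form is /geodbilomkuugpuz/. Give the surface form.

Rule 1 (intervocalic h-deletion): no segment meets the environment; /geodbilomkuugpuz/ is unchanged.
Rule 2 (stop-cluster e-epenthesis): /d/ and /b/ form a stop–stop cluster, so [e] is inserted between them. /g/ and /p/ form a stop–stop cluster, so [e] is inserted between them. /geodbilomkuugpuz/ → geodebilomkuugepuz.
Rule 3 (post-nasal voicing): /k/ is a voiceless stop immediately after the nasal /m/, so it voices to [g]. /geodebilomkuugepuz/ → geodebilomguugepuz.
Rule 4 (final devoicing): /z/ is a voiced obstruent in word-final position, so it devoices to [s]. /geodebilomguugepuz/ → geodebilomguugepus.

geodebilomguugepus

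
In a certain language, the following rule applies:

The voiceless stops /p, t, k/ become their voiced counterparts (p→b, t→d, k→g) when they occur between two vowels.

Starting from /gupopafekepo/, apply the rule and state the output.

/p/ is a voiceless stop between vowels /u/ and /o/, so it voices to [b].
/p/ is a voiceless stop between vowels /o/ and /a/, so it voices to [b].
/k/ is a voiceless stop between vowels /e/ and /e/, so it voices to [g].
/p/ is a voiceless stop between vowels /e/ and /o/, so it voices to [b].
Surface form: [gubobafegebo].

gubobafegebo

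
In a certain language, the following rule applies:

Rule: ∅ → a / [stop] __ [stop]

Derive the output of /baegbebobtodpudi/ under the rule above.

/g/ and /b/ form a stop–stop cluster, so [a] is inserted between them.
/b/ and /t/ form a stop–stop cluster, so [a] is inserted between them.
/d/ and /p/ form a stop–stop cluster, so [a] is inserted between them.
Surface form: [baegabebobatodapudi].

baegabebobatodapudi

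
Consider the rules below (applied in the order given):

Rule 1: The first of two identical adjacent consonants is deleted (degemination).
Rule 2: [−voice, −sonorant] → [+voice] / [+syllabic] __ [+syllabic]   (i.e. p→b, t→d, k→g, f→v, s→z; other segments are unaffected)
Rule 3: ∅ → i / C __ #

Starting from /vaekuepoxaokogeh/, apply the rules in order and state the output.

Rule 1 (degemination): no segment meets the environment; /vaekuepoxaokogeh/ is unchanged.
Rule 2 (intervocalic voicing): /k/ is a voiceless obstruent between vowels /e/ and /u/, so it voices to [g]. /p/ is a voiceless obstruent between vowels /e/ and /o/, so it voices to [b]. /k/ is a voiceless obstruent between vowels /o/ and /o/, so it voices to [g]. /vaekuepoxaokogeh/ → vaegueboxaogogeh.
Rule 3 (final i-epenthesis): the form ends in the consonant /h/, so [i] is inserted word-finally. /vaegueboxaogogeh/ → vaegueboxaogogehi.

vaegueboxaogogehi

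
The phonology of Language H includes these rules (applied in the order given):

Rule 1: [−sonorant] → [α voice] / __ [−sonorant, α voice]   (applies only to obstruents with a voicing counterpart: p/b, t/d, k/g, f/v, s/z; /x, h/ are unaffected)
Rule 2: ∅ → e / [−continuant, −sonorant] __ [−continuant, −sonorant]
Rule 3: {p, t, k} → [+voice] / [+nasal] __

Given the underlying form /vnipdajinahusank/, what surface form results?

vnibedajinahusang

Rule 1 (regressive voicing assimilation): /p/ precedes the voiced obstruent /d/, so it voices to [b] by assimilation. /vnipdajinahusank/ → vnibdajinahusank.
Rule 2 (stop-cluster e-epenthesis): /b/ and /d/ form a stop–stop cluster, so [e] is inserted between them. /vnibdajinahusank/ → vnibedajinahusank.
Rule 3 (post-nasal voicing): /k/ is a voiceless stop immediately after the nasal /n/, so it voices to [g]. /vnibedajinahusank/ → vnibedajinahusang.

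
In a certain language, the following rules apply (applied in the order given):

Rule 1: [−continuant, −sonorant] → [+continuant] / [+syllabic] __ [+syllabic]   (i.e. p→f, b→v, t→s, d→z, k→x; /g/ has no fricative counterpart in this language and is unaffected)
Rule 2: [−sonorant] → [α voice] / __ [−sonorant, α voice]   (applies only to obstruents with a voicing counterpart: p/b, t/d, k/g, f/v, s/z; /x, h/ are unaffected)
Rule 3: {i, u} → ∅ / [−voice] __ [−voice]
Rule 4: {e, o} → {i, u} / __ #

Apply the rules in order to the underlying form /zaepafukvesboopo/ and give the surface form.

Rule 1 (intervocalic spirantization): /p/ is a stop between vowels /e/ and /a/, so it spirantizes to the fricative [f]. /p/ is a stop between vowels /o/ and /o/, so it spirantizes to the fricative [f]. /zaepafukvesboopo/ → zaefafukvesboofo.
Rule 2 (regressive voicing assimilation): /k/ precedes the voiced obstruent /v/, so it voices to [g] by assimilation. /s/ precedes the voiced obstruent /b/, so it voices to [z] by assimilation. /zaefafukvesboofo/ → zaefafugvezboofo.
Rule 3 (high vowel syncope): no segment meets the environment; /zaefafugvezboofo/ is unchanged.
Rule 4 (final vowel raising): /o/ is a mid vowel in word-final position, so it raises to [u]. /zaefafugvezboofo/ → zaefafugvezboofu.

zaefafugvezboofu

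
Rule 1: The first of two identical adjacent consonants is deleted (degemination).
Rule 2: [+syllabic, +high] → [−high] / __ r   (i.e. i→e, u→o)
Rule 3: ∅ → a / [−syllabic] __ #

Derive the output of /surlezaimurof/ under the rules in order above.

Rule 1 (degemination): no segment meets the environment; /surlezaimurof/ is unchanged.
Rule 2 (pre-rhotic lowering): /u/ is a high vowel immediately before /r/, so it lowers to [o]. /u/ is a high vowel immediately before /r/, so it lowers to [o]. /surlezaimurof/ → sorlezaimorof.
Rule 3 (final a-epenthesis): the form ends in the consonant /f/, so [a] is inserted word-finally. /sorlezaimorof/ → sorlezaimorofa.

sorlezaimorofa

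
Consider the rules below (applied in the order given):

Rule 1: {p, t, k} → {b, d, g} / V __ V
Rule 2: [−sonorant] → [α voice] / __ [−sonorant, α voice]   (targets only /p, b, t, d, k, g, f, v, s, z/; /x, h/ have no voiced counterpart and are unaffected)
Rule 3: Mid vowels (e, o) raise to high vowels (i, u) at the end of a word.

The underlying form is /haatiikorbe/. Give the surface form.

Rule 1 (intervocalic voicing): /t/ is a voiceless stop between vowels /a/ and /i/, so it voices to [d]. /k/ is a voiceless stop between vowels /i/ and /o/, so it voices to [g]. /haatiikorbe/ → haadiigorbe.
Rule 2 (regressive voicing assimilation): no segment meets the environment; /haadiigorbe/ is unchanged.
Rule 3 (final vowel raising): /e/ is a mid vowel in word-final position, so it raises to [i]. /haadiigorbe/ → haadiigorbi.

haadiigorbi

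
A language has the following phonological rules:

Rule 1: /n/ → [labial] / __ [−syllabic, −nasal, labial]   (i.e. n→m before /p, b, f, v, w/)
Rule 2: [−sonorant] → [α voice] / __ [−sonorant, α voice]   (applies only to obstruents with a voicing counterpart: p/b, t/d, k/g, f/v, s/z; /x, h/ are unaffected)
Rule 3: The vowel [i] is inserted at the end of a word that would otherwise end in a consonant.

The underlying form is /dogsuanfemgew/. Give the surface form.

Rule 1 (nasal place assimilation): /n/ precedes the labial consonant /f/, so it assimilates in place to [m]. /dogsuanfemgew/ → dogsuamfemgew.
Rule 2 (regressive voicing assimilation): /g/ precedes the voiceless obstruent /s/, so it devoices to [k] by assimilation. /dogsuamfemgew/ → doksuamfemgew.
Rule 3 (final i-epenthesis): the form ends in the consonant /w/, so [i] is inserted word-finally. /doksuamfemgew/ → doksuamfemgewi.

doksuamfemgewi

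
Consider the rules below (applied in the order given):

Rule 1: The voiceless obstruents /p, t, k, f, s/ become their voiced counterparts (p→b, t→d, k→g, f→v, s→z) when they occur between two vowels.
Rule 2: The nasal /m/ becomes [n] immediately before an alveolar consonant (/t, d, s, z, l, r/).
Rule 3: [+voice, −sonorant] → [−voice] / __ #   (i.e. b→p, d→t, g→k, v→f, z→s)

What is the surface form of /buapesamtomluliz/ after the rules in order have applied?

Rule 1 (intervocalic voicing): /p/ is a voiceless obstruent between vowels /a/ and /e/, so it voices to [b]. /s/ is a voiceless obstruent between vowels /e/ and /a/, so it voices to [z]. /buapesamtomluliz/ → buabezamtomluliz.
Rule 2 (nasal place assimilation): /m/ precedes the alveolar consonant /t/, so it assimilates in place to [n]. /m/ precedes the alveolar consonant /l/, so it assimilates in place to [n]. /buabezamtomluliz/ → buabezantonluliz.
Rule 3 (final devoicing): /z/ is a voiced obstruent in word-final position, so it devoices to [s]. /buabezantonluliz/ → buabezantonlulis.

buabezantonlulis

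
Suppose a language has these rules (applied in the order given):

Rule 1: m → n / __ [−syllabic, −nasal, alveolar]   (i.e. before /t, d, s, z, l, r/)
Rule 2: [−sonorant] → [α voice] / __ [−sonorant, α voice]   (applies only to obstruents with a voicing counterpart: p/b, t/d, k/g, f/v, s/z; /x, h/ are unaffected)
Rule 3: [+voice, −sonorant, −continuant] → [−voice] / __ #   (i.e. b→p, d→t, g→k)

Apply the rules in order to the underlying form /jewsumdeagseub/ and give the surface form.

Rule 1 (nasal place assimilation): /m/ precedes the alveolar consonant /d/, so it assimilates in place to [n]. /jewsumdeagseub/ → jewsundeagseub.
Rule 2 (regressive voicing assimilation): /g/ precedes the voiceless obstruent /s/, so it devoices to [k] by assimilation. /jewsundeagseub/ → jewsundeakseub.
Rule 3 (final devoicing): /b/ is a voiced stop in word-final position, so it devoices to [p]. /jewsundeakseub/ → jewsundeakseup.

jewsundeakseup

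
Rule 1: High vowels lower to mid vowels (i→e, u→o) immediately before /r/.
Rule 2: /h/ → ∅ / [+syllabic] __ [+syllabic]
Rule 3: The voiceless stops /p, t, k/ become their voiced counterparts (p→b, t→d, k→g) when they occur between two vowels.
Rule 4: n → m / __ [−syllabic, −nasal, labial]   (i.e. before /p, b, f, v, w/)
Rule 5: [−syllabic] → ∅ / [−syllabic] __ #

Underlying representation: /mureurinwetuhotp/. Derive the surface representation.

moreorimweduot

Rule 1 (pre-rhotic lowering): /u/ is a high vowel immediately before /r/, so it lowers to [o]. /u/ is a high vowel immediately before /r/, so it lowers to [o]. /mureurinwetuhotp/ → moreorinwetuhotp.
Rule 2 (intervocalic h-deletion): /h/ occurs between vowels /u/ and /o/, so it deletes. /moreorinwetuhotp/ → moreorinwetuotp.
Rule 3 (intervocalic voicing): /t/ is a voiceless stop between vowels /e/ and /u/, so it voices to [d]. /moreorinwetuotp/ → moreorinweduotp.
Rule 4 (nasal place assimilation): /n/ precedes the labial consonant /w/, so it assimilates in place to [m]. /moreorinweduotp/ → moreorimweduotp.
Rule 5 (final cluster simplification): /p/ is the second consonant of a word-final cluster /tp/, so it deletes. /moreorimweduotp/ → moreorimweduot.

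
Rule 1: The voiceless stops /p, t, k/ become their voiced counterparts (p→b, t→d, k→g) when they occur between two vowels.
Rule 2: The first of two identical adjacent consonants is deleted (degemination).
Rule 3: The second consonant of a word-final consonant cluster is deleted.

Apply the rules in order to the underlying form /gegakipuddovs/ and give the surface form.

gegagibudov

Rule 1 (intervocalic voicing): /k/ is a voiceless stop between vowels /a/ and /i/, so it voices to [g]. /p/ is a voiceless stop between vowels /i/ and /u/, so it voices to [b]. /gegakipuddovs/ → gegagibuddovs.
Rule 2 (degemination): /dd/ is a geminate; the first /d/ deletes. /gegagibuddovs/ → gegagibudovs.
Rule 3 (final cluster simplification): /s/ is the second consonant of a word-final cluster /vs/, so it deletes. /gegagibudovs/ → gegagibudov.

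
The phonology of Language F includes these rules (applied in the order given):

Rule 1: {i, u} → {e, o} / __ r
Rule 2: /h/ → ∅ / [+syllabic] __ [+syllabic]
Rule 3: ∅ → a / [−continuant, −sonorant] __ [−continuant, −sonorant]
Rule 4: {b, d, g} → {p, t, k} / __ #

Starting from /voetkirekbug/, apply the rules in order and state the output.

voetakerekabuk

Rule 1 (pre-rhotic lowering): /i/ is a high vowel immediately before /r/, so it lowers to [e]. /voetkirekbug/ → voetkerekbug.
Rule 2 (intervocalic h-deletion): no segment meets the environment; /voetkerekbug/ is unchanged.
Rule 3 (stop-cluster a-epenthesis): /t/ and /k/ form a stop–stop cluster, so [a] is inserted between them. /k/ and /b/ form a stop–stop cluster, so [a] is inserted between them. /voetkerekbug/ → voetakerekabug.
Rule 4 (final devoicing): /g/ is a voiced stop in word-final position, so it devoices to [k]. /voetakerekabug/ → voetakerekabuk.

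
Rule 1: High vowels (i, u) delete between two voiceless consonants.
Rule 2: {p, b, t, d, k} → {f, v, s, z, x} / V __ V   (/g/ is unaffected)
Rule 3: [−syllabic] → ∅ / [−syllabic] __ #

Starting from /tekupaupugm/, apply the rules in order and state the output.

tekpaufug

Rule 1 (high vowel syncope): /u/ is a high vowel flanked by voiceless consonants /k/ and /p/, so it deletes. /tekupaupugm/ → tekpaupugm.
Rule 2 (intervocalic spirantization): /p/ is a stop between vowels /u/ and /u/, so it spirantizes to the fricative [f]. /tekpaupugm/ → tekpaufugm.
Rule 3 (final cluster simplification): /m/ is the second consonant of a word-final cluster /gm/, so it deletes. /tekpaufugm/ → tekpaufug.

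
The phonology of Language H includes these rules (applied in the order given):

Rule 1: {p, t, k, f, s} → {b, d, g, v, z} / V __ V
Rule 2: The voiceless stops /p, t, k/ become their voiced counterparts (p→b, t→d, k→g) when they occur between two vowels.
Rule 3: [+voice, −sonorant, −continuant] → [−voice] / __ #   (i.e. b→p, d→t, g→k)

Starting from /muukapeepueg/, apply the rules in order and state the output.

Rule 1 (intervocalic voicing): /k/ is a voiceless obstruent between vowels /u/ and /a/, so it voices to [g]. /p/ is a voiceless obstruent between vowels /a/ and /e/, so it voices to [b]. /p/ is a voiceless obstruent between vowels /e/ and /u/, so it voices to [b]. /muukapeepueg/ → muugabeebueg.
Rule 2 (intervocalic voicing): no segment meets the environment; /muugabeebueg/ is unchanged.
Rule 3 (final devoicing): /g/ is a voiced stop in word-final position, so it devoices to [k]. /muugabeebueg/ → muugabeebuek.

muugabeebuek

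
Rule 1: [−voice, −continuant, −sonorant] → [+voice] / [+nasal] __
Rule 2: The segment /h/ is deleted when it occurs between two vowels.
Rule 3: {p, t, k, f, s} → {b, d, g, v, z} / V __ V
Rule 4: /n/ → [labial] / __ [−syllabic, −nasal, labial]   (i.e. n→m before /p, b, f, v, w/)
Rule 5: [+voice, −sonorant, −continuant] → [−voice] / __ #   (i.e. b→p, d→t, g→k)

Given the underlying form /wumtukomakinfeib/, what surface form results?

wumdugomagimfeip

Rule 1 (post-nasal voicing): /t/ is a voiceless stop immediately after the nasal /m/, so it voices to [d]. /wumtukomakinfeib/ → wumdukomakinfeib.
Rule 2 (intervocalic h-deletion): no segment meets the environment; /wumdukomakinfeib/ is unchanged.
Rule 3 (intervocalic voicing): /k/ is a voiceless obstruent between vowels /u/ and /o/, so it voices to [g]. /k/ is a voiceless obstruent between vowels /a/ and /i/, so it voices to [g]. /wumdukomakinfeib/ → wumdugomaginfeib.
Rule 4 (nasal place assimilation): /n/ precedes the labial consonant /f/, so it assimilates in place to [m]. /wumdugomaginfeib/ → wumdugomagimfeib.
Rule 5 (final devoicing): /b/ is a voiced stop in word-final position, so it devoices to [p]. /wumdugomagimfeib/ → wumdugomagimfeip.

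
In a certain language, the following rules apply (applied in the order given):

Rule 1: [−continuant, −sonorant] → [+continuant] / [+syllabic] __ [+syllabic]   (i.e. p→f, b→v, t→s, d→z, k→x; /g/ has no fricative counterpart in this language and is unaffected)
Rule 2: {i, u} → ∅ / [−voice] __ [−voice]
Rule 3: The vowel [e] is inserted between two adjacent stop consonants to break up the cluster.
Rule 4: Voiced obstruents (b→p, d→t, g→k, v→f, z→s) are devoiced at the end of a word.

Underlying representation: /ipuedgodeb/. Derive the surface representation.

ifuedegozep

Rule 1 (intervocalic spirantization): /p/ is a stop between vowels /i/ and /u/, so it spirantizes to the fricative [f]. /d/ is a stop between vowels /o/ and /e/, so it spirantizes to the fricative [z]. /ipuedgodeb/ → ifuedgozeb.
Rule 2 (high vowel syncope): no segment meets the environment; /ifuedgozeb/ is unchanged.
Rule 3 (stop-cluster e-epenthesis): /d/ and /g/ form a stop–stop cluster, so [e] is inserted between them. /ifuedgozeb/ → ifuedegozeb.
Rule 4 (final devoicing): /b/ is a voiced obstruent in word-final position, so it devoices to [p]. /ifuedegozeb/ → ifuedegozep.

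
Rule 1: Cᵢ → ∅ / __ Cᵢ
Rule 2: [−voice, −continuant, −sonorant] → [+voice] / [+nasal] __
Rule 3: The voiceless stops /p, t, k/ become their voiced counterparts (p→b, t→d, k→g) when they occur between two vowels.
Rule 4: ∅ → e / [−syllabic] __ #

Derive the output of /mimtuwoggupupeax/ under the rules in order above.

Rule 1 (degemination): /gg/ is a geminate; the first /g/ deletes. /mimtuwoggupupeax/ → mimtuwogupupeax.
Rule 2 (post-nasal voicing): /t/ is a voiceless stop immediately after the nasal /m/, so it voices to [d]. /mimtuwogupupeax/ → mimduwogupupeax.
Rule 3 (intervocalic voicing): /p/ is a voiceless stop between vowels /u/ and /u/, so it voices to [b]. /p/ is a voiceless stop between vowels /u/ and /e/, so it voices to [b]. /mimduwogupupeax/ → mimduwogububeax.
Rule 4 (final e-epenthesis): the form ends in the consonant /x/, so [e] is inserted word-finally. /mimduwogububeax/ → mimduwogububeaxe.

mimduwogububeaxe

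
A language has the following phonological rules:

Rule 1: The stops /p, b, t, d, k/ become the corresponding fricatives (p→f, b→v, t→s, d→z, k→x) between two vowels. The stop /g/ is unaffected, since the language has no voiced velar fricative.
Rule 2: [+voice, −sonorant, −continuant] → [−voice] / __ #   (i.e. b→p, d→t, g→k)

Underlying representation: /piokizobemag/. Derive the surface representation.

Rule 1 (intervocalic spirantization): /k/ is a stop between vowels /o/ and /i/, so it spirantizes to the fricative [x]. /b/ is a stop between vowels /o/ and /e/, so it spirantizes to the fricative [v]. /piokizobemag/ → pioxizovemag.
Rule 2 (final devoicing): /g/ is a voiced stop in word-final position, so it devoices to [k]. /pioxizovemag/ → pioxizovemak.

pioxizovemak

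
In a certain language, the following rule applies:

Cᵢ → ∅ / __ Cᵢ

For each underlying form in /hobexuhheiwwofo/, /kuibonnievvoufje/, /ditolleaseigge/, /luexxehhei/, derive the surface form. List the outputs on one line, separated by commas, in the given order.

/hobexuhheiwwofo/: /hh/ is a geminate; the first /h/ deletes. /ww/ is a geminate; the first /w/ deletes. → [hobexuheiwofo].
/kuibonnievvoufje/: /nn/ is a geminate; the first /n/ deletes. /vv/ is a geminate; the first /v/ deletes. → [kuibonievoufje].
/ditolleaseigge/: /ll/ is a geminate; the first /l/ deletes. /gg/ is a geminate; the first /g/ deletes. → [ditoleaseige].
/luexxehhei/: /xx/ is a geminate; the first /x/ deletes. /hh/ is a geminate; the first /h/ deletes. → [luexehei].

hobexuheiwofo, kuibonievoufje, ditoleaseige, luexehei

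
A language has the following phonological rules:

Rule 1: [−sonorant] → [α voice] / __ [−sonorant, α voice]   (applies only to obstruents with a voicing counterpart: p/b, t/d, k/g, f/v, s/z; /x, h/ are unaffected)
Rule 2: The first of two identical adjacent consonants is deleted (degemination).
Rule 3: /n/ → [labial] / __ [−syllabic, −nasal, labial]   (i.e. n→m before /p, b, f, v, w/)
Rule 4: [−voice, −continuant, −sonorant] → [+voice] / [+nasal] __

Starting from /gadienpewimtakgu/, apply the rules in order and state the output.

gadiembewimdagu

Rule 1 (regressive voicing assimilation): /k/ precedes the voiced obstruent /g/, so it voices to [g] by assimilation. /gadienpewimtakgu/ → gadienpewimtaggu.
Rule 2 (degemination): /gg/ is a geminate; the first /g/ deletes. /gadienpewimtaggu/ → gadienpewimtagu.
Rule 3 (nasal place assimilation): /n/ precedes the labial consonant /p/, so it assimilates in place to [m]. /gadienpewimtagu/ → gadiempewimtagu.
Rule 4 (post-nasal voicing): /p/ is a voiceless stop immediately after the nasal /m/, so it voices to [b]. /t/ is a voiceless stop immediately after the nasal /m/, so it voices to [d]. /gadiempewimtagu/ → gadiembewimdagu.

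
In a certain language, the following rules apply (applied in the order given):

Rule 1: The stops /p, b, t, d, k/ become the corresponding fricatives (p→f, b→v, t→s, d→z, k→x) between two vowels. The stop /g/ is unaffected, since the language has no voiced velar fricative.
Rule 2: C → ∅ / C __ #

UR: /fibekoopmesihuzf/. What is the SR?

fivexoopmesihuz

Rule 1 (intervocalic spirantization): /b/ is a stop between vowels /i/ and /e/, so it spirantizes to the fricative [v]. /k/ is a stop between vowels /e/ and /o/, so it spirantizes to the fricative [x]. /fibekoopmesihuzf/ → fivexoopmesihuzf.
Rule 2 (final cluster simplification): /f/ is the second consonant of a word-final cluster /zf/, so it deletes. /fivexoopmesihuzf/ → fivexoopmesihuz.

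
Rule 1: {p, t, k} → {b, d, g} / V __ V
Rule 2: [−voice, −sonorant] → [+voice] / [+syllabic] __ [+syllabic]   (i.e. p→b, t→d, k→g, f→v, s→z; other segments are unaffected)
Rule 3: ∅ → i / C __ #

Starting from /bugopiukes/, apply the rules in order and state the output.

bugobiugesi

Rule 1 (intervocalic voicing): /p/ is a voiceless stop between vowels /o/ and /i/, so it voices to [b]. /k/ is a voiceless stop between vowels /u/ and /e/, so it voices to [g]. /bugopiukes/ → bugobiuges.
Rule 2 (intervocalic voicing): no segment meets the environment; /bugobiuges/ is unchanged.
Rule 3 (final i-epenthesis): the form ends in the consonant /s/, so [i] is inserted word-finally. /bugobiuges/ → bugobiugesi.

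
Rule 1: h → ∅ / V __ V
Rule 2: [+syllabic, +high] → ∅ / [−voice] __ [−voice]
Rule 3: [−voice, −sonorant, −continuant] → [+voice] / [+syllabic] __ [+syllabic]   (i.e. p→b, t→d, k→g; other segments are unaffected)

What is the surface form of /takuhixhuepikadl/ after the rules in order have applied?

taguixhuepkadl

Rule 1 (intervocalic h-deletion): /h/ occurs between vowels /u/ and /i/, so it deletes. /takuhixhuepikadl/ → takuixhuepikadl.
Rule 2 (high vowel syncope): /i/ is a high vowel flanked by voiceless consonants /p/ and /k/, so it deletes. /takuixhuepikadl/ → takuixhuepkadl.
Rule 3 (intervocalic voicing): /k/ is a voiceless stop between vowels /a/ and /u/, so it voices to [g]. /takuixhuepkadl/ → taguixhuepkadl.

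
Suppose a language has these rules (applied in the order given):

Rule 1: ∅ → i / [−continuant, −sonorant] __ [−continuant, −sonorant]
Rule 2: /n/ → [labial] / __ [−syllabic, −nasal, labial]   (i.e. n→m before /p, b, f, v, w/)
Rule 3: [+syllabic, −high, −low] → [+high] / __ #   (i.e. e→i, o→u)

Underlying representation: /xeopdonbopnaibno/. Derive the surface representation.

Rule 1 (stop-cluster i-epenthesis): /p/ and /d/ form a stop–stop cluster, so [i] is inserted between them. /xeopdonbopnaibno/ → xeopidonbopnaibno.
Rule 2 (nasal place assimilation): /n/ precedes the labial consonant /b/, so it assimilates in place to [m]. /xeopidonbopnaibno/ → xeopidombopnaibno.
Rule 3 (final vowel raising): /o/ is a mid vowel in word-final position, so it raises to [u]. /xeopidombopnaibno/ → xeopidombopnaibnu.

xeopidombopnaibnu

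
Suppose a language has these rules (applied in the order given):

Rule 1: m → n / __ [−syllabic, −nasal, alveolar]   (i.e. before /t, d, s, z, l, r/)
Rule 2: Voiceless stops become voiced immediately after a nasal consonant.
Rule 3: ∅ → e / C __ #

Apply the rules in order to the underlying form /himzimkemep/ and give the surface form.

hinzimgemepe

Rule 1 (nasal place assimilation): /m/ precedes the alveolar consonant /z/, so it assimilates in place to [n]. /himzimkemep/ → hinzimkemep.
Rule 2 (post-nasal voicing): /k/ is a voiceless stop immediately after the nasal /m/, so it voices to [g]. /hinzimkemep/ → hinzimgemep.
Rule 3 (final e-epenthesis): the form ends in the consonant /p/, so [e] is inserted word-finally. /hinzimgemep/ → hinzimgemepe.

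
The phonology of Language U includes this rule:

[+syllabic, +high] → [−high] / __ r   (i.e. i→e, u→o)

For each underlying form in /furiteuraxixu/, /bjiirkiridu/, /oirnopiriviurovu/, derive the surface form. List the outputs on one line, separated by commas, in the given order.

/furiteuraxixu/: /u/ is a high vowel immediately before /r/, so it lowers to [o]. /u/ is a high vowel immediately before /r/, so it lowers to [o]. → [foriteoraxixu].
/bjiirkiridu/: /i/ is a high vowel immediately before /r/, so it lowers to [e]. /i/ is a high vowel immediately before /r/, so it lowers to [e]. → [bjierkeridu].
/oirnopiriviurovu/: /i/ is a high vowel immediately before /r/, so it lowers to [e]. /i/ is a high vowel immediately before /r/, so it lowers to [e]. /u/ is a high vowel immediately before /r/, so it lowers to [o]. → [oernoperiviorovu].

foriteoraxixu, bjierkeridu, oernoperiviorovu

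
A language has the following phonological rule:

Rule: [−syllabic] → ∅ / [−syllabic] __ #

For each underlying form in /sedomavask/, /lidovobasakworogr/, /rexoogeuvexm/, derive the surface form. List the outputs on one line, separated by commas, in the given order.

sedomavas, lidovobasakworog, rexoogeuvex

/sedomavask/: /k/ is the second consonant of a word-final cluster /sk/, so it deletes. → [sedomavas].
/lidovobasakworogr/: /r/ is the second consonant of a word-final cluster /gr/, so it deletes. → [lidovobasakworog].
/rexoogeuvexm/: /m/ is the second consonant of a word-final cluster /xm/, so it deletes. → [rexoogeuvex].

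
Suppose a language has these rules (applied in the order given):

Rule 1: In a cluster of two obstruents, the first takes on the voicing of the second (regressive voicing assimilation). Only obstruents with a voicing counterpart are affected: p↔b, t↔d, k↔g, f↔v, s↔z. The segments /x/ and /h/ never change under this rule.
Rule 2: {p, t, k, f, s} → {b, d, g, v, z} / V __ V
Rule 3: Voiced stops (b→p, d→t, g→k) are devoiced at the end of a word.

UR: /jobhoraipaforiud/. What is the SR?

Rule 1 (regressive voicing assimilation): /b/ precedes the voiceless obstruent /h/, so it devoices to [p] by assimilation. /jobhoraipaforiud/ → jophoraipaforiud.
Rule 2 (intervocalic voicing): /p/ is a voiceless obstruent between vowels /i/ and /a/, so it voices to [b]. /f/ is a voiceless obstruent between vowels /a/ and /o/, so it voices to [v]. /jophoraipaforiud/ → jophoraibavoriud.
Rule 3 (final devoicing): /d/ is a voiced stop in word-final position, so it devoices to [t]. /jophoraibavoriud/ → jophoraibavoriut.

jophoraibavoriut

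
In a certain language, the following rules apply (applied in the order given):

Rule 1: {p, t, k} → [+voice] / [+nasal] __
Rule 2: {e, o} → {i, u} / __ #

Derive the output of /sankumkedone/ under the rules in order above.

Rule 1 (post-nasal voicing): /k/ is a voiceless stop immediately after the nasal /n/, so it voices to [g]. /k/ is a voiceless stop immediately after the nasal /m/, so it voices to [g]. /sankumkedone/ → sangumgedone.
Rule 2 (final vowel raising): /e/ is a mid vowel in word-final position, so it raises to [i]. /sangumgedone/ → sangumgedoni.

sangumgedoni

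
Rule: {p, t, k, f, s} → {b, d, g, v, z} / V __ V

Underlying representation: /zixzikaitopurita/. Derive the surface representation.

/k/ is a voiceless obstruent between vowels /i/ and /a/, so it voices to [g].
/t/ is a voiceless obstruent between vowels /i/ and /o/, so it voices to [d].
/p/ is a voiceless obstruent between vowels /o/ and /u/, so it voices to [b].
/t/ is a voiceless obstruent between vowels /i/ and /a/, so it voices to [d].
Surface form: [zixzigaidoburida].

zixzigaidoburida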